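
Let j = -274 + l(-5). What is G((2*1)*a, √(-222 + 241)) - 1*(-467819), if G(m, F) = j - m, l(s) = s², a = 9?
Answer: 467552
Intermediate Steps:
j = -249 (j = -274 + (-5)² = -274 + 25 = -249)
G(m, F) = -249 - m
G((2*1)*a, √(-222 + 241)) - 1*(-467819) = (-249 - 2*1*9) - 1*(-467819) = (-249 - 2*9) + 467819 = (-249 - 1*18) + 467819 = (-249 - 18) + 467819 = -267 + 467819 = 467552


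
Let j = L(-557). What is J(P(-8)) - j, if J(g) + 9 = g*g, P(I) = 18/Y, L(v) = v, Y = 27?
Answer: 4936/9 ≈ 548.44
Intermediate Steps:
j = -557
P(I) = ⅔ (P(I) = 18/27 = 18*(1/27) = ⅔)
J(g) = -9 + g² (J(g) = -9 + g*g = -9 + g²)
J(P(-8)) - j = (-9 + (⅔)²) - 1*(-557) = (-9 + 4/9) + 557 = -77/9 + 557 = 4936/9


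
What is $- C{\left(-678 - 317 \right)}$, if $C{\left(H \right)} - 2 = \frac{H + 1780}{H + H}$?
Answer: $- \frac{639}{398} \approx -1.6055$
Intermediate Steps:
$C{\left(H \right)} = 2 + \frac{1780 + H}{2 H}$ ($C{\left(H \right)} = 2 + \frac{H + 1780}{H + H} = 2 + \frac{1780 + H}{2 H}$)
$- C{\left(-678 - 317 \right)} = - (\frac{5}{2} + \frac{890}{-678 - 317}) = - (\frac{5}{2} + \frac{890}{-995}) = - (\frac{5}{2} + 890 \left(- \frac{1}{995}\right)) = - (\frac{5}{2} - \frac{178}{199}) = \left(-1\right) \frac{639}{398} = - \frac{639}{398}$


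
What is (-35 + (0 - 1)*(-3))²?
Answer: 1024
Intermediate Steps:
(-35 + (0 - 1)*(-3))² = (-35 - 1*(-3))² = (-35 + 3)² = (-32)² = 1024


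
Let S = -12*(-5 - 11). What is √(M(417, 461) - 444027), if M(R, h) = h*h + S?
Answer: I*√231314 ≈ 480.95*I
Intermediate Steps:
S = 192 (S = -12*(-16) = 192)
M(R, h) = 192 + h² (M(R, h) = h*h + 192 = h² + 192 = 192 + h²)
√(M(417, 461) - 444027) = √((192 + 461²) - 444027) = √((192 + 212521) - 444027) = √(212713 - 444027) = √(-231314) = I*√231314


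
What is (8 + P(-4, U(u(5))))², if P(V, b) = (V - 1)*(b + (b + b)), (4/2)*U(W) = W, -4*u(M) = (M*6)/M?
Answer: 5929/16 ≈ 370.56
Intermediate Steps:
u(M) = -3/2 (u(M) = -M*6/(4*M) = -6*M/(4*M) = -¼*6 = -3/2)
U(W) = W/2
P(V, b) = 3*b*(-1 + V) (P(V, b) = (-1 + V)*(b + 2*b) = (-1 + V)*(3*b) = 3*b*(-1 + V))
(8 + P(-4, U(u(5))))² = (8 + 3*((½)*(-3/2))*(-1 - 4))² = (8 + 3*(-¾)*(-5))² = (8 + 45/4)² = (77/4)² = 5929/16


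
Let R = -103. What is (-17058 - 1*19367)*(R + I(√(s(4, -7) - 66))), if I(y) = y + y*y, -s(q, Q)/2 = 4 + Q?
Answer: 5937275 - 72850*I*√15 ≈ 5.9373e+6 - 2.8215e+5*I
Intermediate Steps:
s(q, Q) = -8 - 2*Q (s(q, Q) = -2*(4 + Q) = -8 - 2*Q)
I(y) = y + y²
(-17058 - 1*19367)*(R + I(√(s(4, -7) - 66))) = (-17058 - 1*19367)*(-103 + √((-8 - 2*(-7)) - 66)*(1 + √((-8 - 2*(-7)) - 66))) = (-17058 - 19367)*(-103 + √((-8 + 14) - 66)*(1 + √((-8 + 14) - 66))) = -36425*(-103 + √(6 - 66)*(1 + √(6 - 66))) = -36425*(-103 + √(-60)*(1 + √(-60))) = -36425*(-103 + (2*I*√15)*(1 + 2*I*√15)) = -36425*(-103 + 2*I*√15*(1 + 2*I*√15)) = 3751775 - 72850*I*√15*(1 + 2*I*√15)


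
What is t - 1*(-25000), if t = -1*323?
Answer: 24677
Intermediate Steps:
t = -323
t - 1*(-25000) = -323 - 1*(-25000) = -323 + 25000 = 24677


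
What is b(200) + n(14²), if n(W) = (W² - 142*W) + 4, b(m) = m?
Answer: 10788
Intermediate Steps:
n(W) = 4 + W² - 142*W
b(200) + n(14²) = 200 + (4 + (14²)² - 142*14²) = 200 + (4 + 196² - 142*196) = 200 + (4 + 38416 - 27832) = 200 + 10588 = 10788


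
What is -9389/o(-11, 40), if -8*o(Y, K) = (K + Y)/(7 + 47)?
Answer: 4056048/29 ≈ 1.3986e+5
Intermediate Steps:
o(Y, K) = -K/432 - Y/432 (o(Y, K) = -(K + Y)/(8*(7 + 47)) = -(K + Y)/(8*54) = -(K/54 + Y/54)/8 = -K/432 - Y/432)
-9389/o(-11, 40) = -9389/(-1/432*40 - 1/432*(-11)) = -9389/(-5/54 + 11/432) = -9389/(-29/432) = -9389*(-432/29) = 4056048/29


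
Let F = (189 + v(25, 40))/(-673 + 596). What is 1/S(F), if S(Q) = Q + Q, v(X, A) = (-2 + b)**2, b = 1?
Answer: -77/380 ≈ -0.20263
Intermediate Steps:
v(X, A) = 1 (v(X, A) = (-2 + 1)**2 = (-1)**2 = 1)
F = -190/77 (F = (189 + 1)/(-673 + 596) = 190/(-77) = 190*(-1/77) = -190/77 ≈ -2.4675)
S(Q) = 2*Q
1/S(F) = 1/(2*(-190/77)) = 1/(-380/77) = -77/380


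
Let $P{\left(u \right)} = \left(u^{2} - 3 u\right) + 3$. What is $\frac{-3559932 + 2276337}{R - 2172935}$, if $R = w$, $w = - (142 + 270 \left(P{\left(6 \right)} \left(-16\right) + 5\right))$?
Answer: $\frac{427865}{694569} \approx 0.61602$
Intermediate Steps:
$P{\left(u \right)} = 3 + u^{2} - 3 u$
$w = 89228$ ($w = - (142 + 270 \left(\left(3 + 6^{2} - 18\right) \left(-16\right) + 5\right)) = - (142 + 270 \left(\left(3 + 36 - 18\right) \left(-16\right) + 5\right)) = - (142 + 270 \left(21 \left(-16\right) + 5\right)) = - (142 + 270 \left(-336 + 5\right)) = - (142 + 270 \left(-331\right)) = - (142 - 89370) = \left(-1\right) \left(-89228\right) = 89228$)
$R = 89228$
$\frac{-3559932 + 2276337}{R - 2172935} = \frac{-3559932 + 2276337}{89228 - 2172935} = - \frac{1283595}{-2083707} = \left(-1283595\right) \left(- \frac{1}{2083707}\right) = \frac{427865}{694569}$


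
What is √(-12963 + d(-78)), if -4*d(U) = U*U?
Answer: 2*I*√3621 ≈ 120.35*I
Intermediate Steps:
d(U) = -U²/4 (d(U) = -U*U/4 = -U²/4)
√(-12963 + d(-78)) = √(-12963 - ¼*(-78)²) = √(-12963 - ¼*6084) = √(-12963 - 1521) = √(-14484) = 2*I*√3621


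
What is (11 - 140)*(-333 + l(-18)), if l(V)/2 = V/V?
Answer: 42699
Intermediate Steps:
l(V) = 2 (l(V) = 2*(V/V) = 2*1 = 2)
(11 - 140)*(-333 + l(-18)) = (11 - 140)*(-333 + 2) = -129*(-331) = 42699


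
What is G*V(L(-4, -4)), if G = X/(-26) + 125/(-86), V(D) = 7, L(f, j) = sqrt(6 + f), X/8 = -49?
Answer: 106617/1118 ≈ 95.364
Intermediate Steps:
X = -392 (X = 8*(-49) = -392)
G = 15231/1118 (G = -392/(-26) + 125/(-86) = -392*(-1/26) + 125*(-1/86) = 196/13 - 125/86 = 15231/1118 ≈ 13.623)
G*V(L(-4, -4)) = (15231/1118)*7 = 106617/1118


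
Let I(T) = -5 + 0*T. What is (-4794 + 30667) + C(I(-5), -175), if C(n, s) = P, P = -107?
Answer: 25766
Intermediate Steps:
I(T) = -5 (I(T) = -5 + 0 = -5)
C(n, s) = -107
(-4794 + 30667) + C(I(-5), -175) = (-4794 + 30667) - 107 = 25873 - 107 = 25766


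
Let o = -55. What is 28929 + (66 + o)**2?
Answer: 29050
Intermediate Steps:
28929 + (66 + o)**2 = 28929 + (66 - 55)**2 = 28929 + 11**2 = 28929 + 121 = 29050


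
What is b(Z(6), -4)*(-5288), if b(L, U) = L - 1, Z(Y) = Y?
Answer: -26440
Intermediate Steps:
b(L, U) = -1 + L
b(Z(6), -4)*(-5288) = (-1 + 6)*(-5288) = 5*(-5288) = -26440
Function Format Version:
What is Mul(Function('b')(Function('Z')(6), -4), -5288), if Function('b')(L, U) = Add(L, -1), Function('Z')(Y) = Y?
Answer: -26440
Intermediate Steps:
Function('b')(L, U) = Add(-1, L)
Mul(Function('b')(Function('Z')(6), -4), -5288) = Mul(Add(-1, 6), -5288) = Mul(5, -5288) = -26440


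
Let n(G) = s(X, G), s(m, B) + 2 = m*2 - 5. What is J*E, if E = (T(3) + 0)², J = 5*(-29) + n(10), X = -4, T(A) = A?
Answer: -1440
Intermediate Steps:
s(m, B) = -7 + 2*m (s(m, B) = -2 + (m*2 - 5) = -2 + (2*m - 5) = -2 + (-5 + 2*m) = -7 + 2*m)
n(G) = -15 (n(G) = -7 + 2*(-4) = -7 - 8 = -15)
J = -160 (J = 5*(-29) - 15 = -145 - 15 = -160)
E = 9 (E = (3 + 0)² = 3² = 9)
J*E = -160*9 = -1440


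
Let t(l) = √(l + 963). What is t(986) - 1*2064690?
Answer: -2064690 + √1949 ≈ -2.0646e+6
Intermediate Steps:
t(l) = √(963 + l)
t(986) - 1*2064690 = √(963 + 986) - 1*2064690 = √1949 - 2064690 = -2064690 + √1949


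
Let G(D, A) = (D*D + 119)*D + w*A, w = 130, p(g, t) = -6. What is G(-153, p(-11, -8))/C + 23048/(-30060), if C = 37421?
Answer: -27273858262/281218815 ≈ -96.984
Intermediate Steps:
G(D, A) = 130*A + D*(119 + D²) (G(D, A) = (D*D + 119)*D + 130*A = (D² + 119)*D + 130*A = (119 + D²)*D + 130*A = D*(119 + D²) + 130*A = 130*A + D*(119 + D²))
G(-153, p(-11, -8))/C + 23048/(-30060) = ((-153)³ + 119*(-153) + 130*(-6))/37421 + 23048/(-30060) = (-3581577 - 18207 - 780)*(1/37421) + 23048*(-1/30060) = -3600564*1/37421 - 5762/7515 = -3600564/37421 - 5762/7515 = -27273858262/281218815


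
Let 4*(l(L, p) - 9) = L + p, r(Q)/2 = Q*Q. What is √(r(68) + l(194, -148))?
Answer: √37074/2 ≈ 96.273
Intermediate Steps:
r(Q) = 2*Q² (r(Q) = 2*(Q*Q) = 2*Q²)
l(L, p) = 9 + L/4 + p/4 (l(L, p) = 9 + (L + p)/4 = 9 + (L/4 + p/4) = 9 + L/4 + p/4)
√(r(68) + l(194, -148)) = √(2*68² + (9 + (¼)*194 + (¼)*(-148))) = √(2*4624 + (9 + 97/2 - 37)) = √(9248 + 41/2) = √(18537/2) = √37074/2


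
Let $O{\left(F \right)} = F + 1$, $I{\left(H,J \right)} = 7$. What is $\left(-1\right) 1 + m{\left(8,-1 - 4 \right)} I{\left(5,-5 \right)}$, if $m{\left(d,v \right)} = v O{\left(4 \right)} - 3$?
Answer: $-197$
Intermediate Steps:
$O{\left(F \right)} = 1 + F$
$m{\left(d,v \right)} = -3 + 5 v$ ($m{\left(d,v \right)} = v \left(1 + 4\right) - 3 = v 5 - 3 = 5 v - 3 = -3 + 5 v$)
$\left(-1\right) 1 + m{\left(8,-1 - 4 \right)} I{\left(5,-5 \right)} = \left(-1\right) 1 + \left(-3 + 5 \left(-1 - 4\right)\right) 7 = -1 + \left(-3 + 5 \left(-1 - 4\right)\right) 7 = -1 + \left(-3 + 5 \left(-5\right)\right) 7 = -1 + \left(-3 - 25\right) 7 = -1 - 196 = -197$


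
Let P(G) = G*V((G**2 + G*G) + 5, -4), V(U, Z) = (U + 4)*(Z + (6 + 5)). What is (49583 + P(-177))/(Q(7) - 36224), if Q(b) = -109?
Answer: 77594830/36333 ≈ 2135.7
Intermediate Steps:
V(U, Z) = (4 + U)*(11 + Z) (V(U, Z) = (4 + U)*(Z + 11) = (4 + U)*(11 + Z))
P(G) = G*(63 + 14*G**2) (P(G) = G*(44 + 4*(-4) + 11*((G**2 + G*G) + 5) + ((G**2 + G*G) + 5)*(-4)) = G*(44 - 16 + 11*((G**2 + G**2) + 5) + ((G**2 + G**2) + 5)*(-4)) = G*(44 - 16 + 11*(2*G**2 + 5) + (2*G**2 + 5)*(-4)) = G*(44 - 16 + 11*(5 + 2*G**2) + (5 + 2*G**2)*(-4)) = G*(44 - 16 + (55 + 22*G**2) + (-20 - 8*G**2)) = G*(63 + 14*G**2))
(49583 + P(-177))/(Q(7) - 36224) = (49583 + (14*(-177)**3 + 63*(-177)))/(-109 - 36224) = (49583 + (14*(-5545233) - 11151))/(-36333) = (49583 + (-77633262 - 11151))*(-1/36333) = (49583 - 77644413)*(-1/36333) = -77594830*(-1/36333) = 77594830/36333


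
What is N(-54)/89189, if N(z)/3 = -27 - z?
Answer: 81/89189 ≈ 0.00090818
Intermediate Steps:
N(z) = -81 - 3*z (N(z) = 3*(-27 - z) = -81 - 3*z)
N(-54)/89189 = (-81 - 3*(-54))/89189 = (-81 + 162)*(1/89189) = 81*(1/89189) = 81/89189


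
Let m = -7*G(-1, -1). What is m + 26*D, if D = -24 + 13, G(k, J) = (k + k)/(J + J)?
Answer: -293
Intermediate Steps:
G(k, J) = k/J (G(k, J) = (2*k)/((2*J)) = (2*k)*(1/(2*J)) = k/J)
D = -11
m = -7 (m = -(-7)/(-1) = -(-7)*(-1) = -7*1 = -7)
m + 26*D = -7 + 26*(-11) = -7 - 286 = -293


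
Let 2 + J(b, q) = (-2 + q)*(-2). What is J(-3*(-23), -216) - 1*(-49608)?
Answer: 50042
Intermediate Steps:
J(b, q) = 2 - 2*q (J(b, q) = -2 + (-2 + q)*(-2) = -2 + (4 - 2*q) = 2 - 2*q)
J(-3*(-23), -216) - 1*(-49608) = (2 - 2*(-216)) - 1*(-49608) = (2 + 432) + 49608 = 434 + 49608 = 50042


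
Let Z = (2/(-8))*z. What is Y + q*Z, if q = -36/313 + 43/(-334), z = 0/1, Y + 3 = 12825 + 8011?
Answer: 20833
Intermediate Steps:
Y = 20833 (Y = -3 + (12825 + 8011) = -3 + 20836 = 20833)
z = 0 (z = 0*1 = 0)
q = -25483/104542 (q = -36*1/313 + 43*(-1/334) = -36/313 - 43/334 = -25483/104542 ≈ -0.24376)
Z = 0 (Z = (2/(-8))*0 = (2*(-⅛))*0 = -¼*0 = 0)
Y + q*Z = 20833 - 25483/104542*0 = 20833 + 0 = 20833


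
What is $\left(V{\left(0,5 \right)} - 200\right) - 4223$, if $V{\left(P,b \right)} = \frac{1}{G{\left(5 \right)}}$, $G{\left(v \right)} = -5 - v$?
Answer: $- \frac{44231}{10} \approx -4423.1$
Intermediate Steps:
$V{\left(P,b \right)} = - \frac{1}{10}$ ($V{\left(P,b \right)} = \frac{1}{-5 - 5} = \frac{1}{-10} = - \frac{1}{10}$)
$\left(V{\left(0,5 \right)} - 200\right) - 4223 = \left(- \frac{1}{10} - 200\right) - 4223 = - \frac{2001}{10} - 4223 = - \frac{44231}{10}$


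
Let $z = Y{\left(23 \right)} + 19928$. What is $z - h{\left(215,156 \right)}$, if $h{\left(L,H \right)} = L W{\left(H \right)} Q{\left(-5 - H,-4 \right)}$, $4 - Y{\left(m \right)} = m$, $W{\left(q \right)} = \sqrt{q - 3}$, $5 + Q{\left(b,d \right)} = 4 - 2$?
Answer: $19909 + 1935 \sqrt{17} \approx 27887.0$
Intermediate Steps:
$Q{\left(b,d \right)} = -3$ ($Q{\left(b,d \right)} = -5 + \left(4 - 2\right) = -5 + 2 = -3$)
$W{\left(q \right)} = \sqrt{-3 + q}$
$Y{\left(m \right)} = 4 - m$
$h{\left(L,H \right)} = - 3 L \sqrt{-3 + H}$ ($h{\left(L,H \right)} = L \sqrt{-3 + H} \left(-3\right) = - 3 L \sqrt{-3 + H}$)
$z = 19909$ ($z = \left(4 - 23\right) + 19928 = -19 + 19928 = 19909$)
$z - h{\left(215,156 \right)} = 19909 - \left(-3\right) 215 \sqrt{-3 + 156} = 19909 - \left(-3\right) 215 \sqrt{153} = 19909 - \left(-3\right) 215 \cdot 3 \sqrt{17} = 19909 - - 1935 \sqrt{17} = 19909 + 1935 \sqrt{17}$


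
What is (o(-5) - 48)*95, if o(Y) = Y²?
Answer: -2185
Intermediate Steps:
(o(-5) - 48)*95 = ((-5)² - 48)*95 = (25 - 48)*95 = -23*95 = -2185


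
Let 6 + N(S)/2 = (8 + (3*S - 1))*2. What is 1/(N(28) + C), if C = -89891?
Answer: -1/89539 ≈ -1.1168e-5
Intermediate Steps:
N(S) = 16 + 12*S (N(S) = -12 + 2*((8 + (3*S - 1))*2) = -12 + 2*((8 + (-1 + 3*S))*2) = -12 + 2*((7 + 3*S)*2) = -12 + 2*(14 + 6*S) = -12 + (28 + 12*S) = 16 + 12*S)
1/(N(28) + C) = 1/((16 + 12*28) - 89891) = 1/((16 + 336) - 89891) = 1/(352 - 89891) = 1/(-89539) = -1/89539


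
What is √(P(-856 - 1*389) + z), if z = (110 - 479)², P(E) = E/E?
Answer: √136162 ≈ 369.00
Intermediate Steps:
P(E) = 1
z = 136161 (z = (-369)² = 136161)
√(P(-856 - 1*389) + z) = √(1 + 136161) = √136162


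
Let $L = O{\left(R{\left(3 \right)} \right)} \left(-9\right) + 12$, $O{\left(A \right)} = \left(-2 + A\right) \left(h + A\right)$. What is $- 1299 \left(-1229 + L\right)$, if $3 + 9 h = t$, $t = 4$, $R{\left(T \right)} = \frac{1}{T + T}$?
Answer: $\frac{6299717}{4} \approx 1.5749 \cdot 10^{6}$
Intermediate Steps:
$R{\left(T \right)} = \frac{1}{2 T}$
$h = \frac{1}{9}$ ($h = - \frac{1}{3} + \frac{1}{9} \cdot 4 = - \frac{1}{3} + \frac{4}{9} = \frac{1}{9} \approx 0.11111$)
$O{\left(A \right)} = \left(-2 + A\right) \left(\frac{1}{9} + A\right)$
$L = \frac{199}{12}$ ($L = \left(- \frac{2}{9} + \left(\frac{1}{2 \cdot 3}\right)^{2} - \frac{17 \frac{1}{2 \cdot 3}}{9}\right) \left(-9\right) + 12 = \left(- \frac{2}{9} + \left(\frac{1}{2} \cdot \frac{1}{3}\right)^{2} - \frac{17 \cdot \frac{1}{2} \cdot \frac{1}{3}}{9}\right) \left(-9\right) + 12 = \left(- \frac{2}{9} + \left(\frac{1}{6}\right)^{2} - \frac{17}{54}\right) \left(-9\right) + 12 = \left(- \frac{2}{9} + \frac{1}{36} - \frac{17}{54}\right) \left(-9\right) + 12 = \left(- \frac{55}{108}\right) \left(-9\right) + 12 = \frac{55}{12} + 12 = \frac{199}{12} \approx 16.583$)
$- 1299 \left(-1229 + L\right) = - 1299 \left(-1229 + \frac{199}{12}\right) = \left(-1299\right) \left(- \frac{14549}{12}\right) = \frac{6299717}{4}$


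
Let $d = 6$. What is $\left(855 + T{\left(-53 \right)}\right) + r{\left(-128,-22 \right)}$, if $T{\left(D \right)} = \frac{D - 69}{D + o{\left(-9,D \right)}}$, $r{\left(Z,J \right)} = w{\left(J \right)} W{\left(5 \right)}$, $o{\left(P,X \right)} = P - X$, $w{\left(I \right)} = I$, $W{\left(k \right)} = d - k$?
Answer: $\frac{7619}{9} \approx 846.56$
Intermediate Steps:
$W{\left(k \right)} = 6 - k$
$r{\left(Z,J \right)} = J$ ($r{\left(Z,J \right)} = J \left(6 - 5\right) = J 1 = J$)
$T{\left(D \right)} = \frac{23}{3} - \frac{D}{9}$ ($T{\left(D \right)} = \frac{D - 69}{D - \left(9 + D\right)} = \frac{-69 + D}{-9} = \left(-69 + D\right) \left(- \frac{1}{9}\right) = \frac{23}{3} - \frac{D}{9}$)
$\left(855 + T{\left(-53 \right)}\right) + r{\left(-128,-22 \right)} = \left(855 + \left(\frac{23}{3} - - \frac{53}{9}\right)\right) - 22 = \left(855 + \left(\frac{23}{3} + \frac{53}{9}\right)\right) - 22 = \left(855 + \frac{122}{9}\right) - 22 = \frac{7817}{9} - 22 = \frac{7619}{9}$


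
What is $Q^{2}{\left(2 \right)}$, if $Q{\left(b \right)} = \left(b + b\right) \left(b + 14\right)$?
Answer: $4096$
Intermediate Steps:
$Q{\left(b \right)} = 2 b \left(14 + b\right)$
$Q^{2}{\left(2 \right)} = \left(2 \cdot 2 \left(14 + 2\right)\right)^{2} = \left(2 \cdot 2 \cdot 16\right)^{2} = 64^{2} = 4096$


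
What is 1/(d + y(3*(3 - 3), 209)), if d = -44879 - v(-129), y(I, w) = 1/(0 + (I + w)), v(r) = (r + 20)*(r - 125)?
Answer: -209/15166084 ≈ -1.3781e-5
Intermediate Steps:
v(r) = (-125 + r)*(20 + r) (v(r) = (20 + r)*(-125 + r) = (-125 + r)*(20 + r))
y(I, w) = 1/(I + w)
d = -72565 (d = -44879 - (-2500 + (-129)² - 105*(-129)) = -44879 - (-2500 + 16641 + 13545) = -44879 - 1*27686 = -44879 - 27686 = -72565)
1/(d + y(3*(3 - 3), 209)) = 1/(-72565 + 1/(3*(3 - 3) + 209)) = 1/(-72565 + 1/(3*0 + 209)) = 1/(-72565 + 1/(0 + 209)) = 1/(-72565 + 1/209) = 1/(-15166084/209) = -209/15166084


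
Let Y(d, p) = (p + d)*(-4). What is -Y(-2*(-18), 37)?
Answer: 292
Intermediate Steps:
Y(d, p) = -4*d - 4*p (Y(d, p) = (d + p)*(-4) = -4*d - 4*p)
-Y(-2*(-18), 37) = -(-(-8)*(-18) - 4*37) = -(-4*36 - 148) = -(-144 - 148) = -1*(-292) = 292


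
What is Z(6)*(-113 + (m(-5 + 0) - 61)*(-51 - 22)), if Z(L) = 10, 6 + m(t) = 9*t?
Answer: 80630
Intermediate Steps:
m(t) = -6 + 9*t
Z(6)*(-113 + (m(-5 + 0) - 61)*(-51 - 22)) = 10*(-113 + ((-6 + 9*(-5 + 0)) - 61)*(-51 - 22)) = 10*(-113 + ((-6 + 9*(-5)) - 61)*(-73)) = 10*(-113 + ((-6 - 45) - 61)*(-73)) = 10*(-113 + (-51 - 61)*(-73)) = 10*(-113 - 112*(-73)) = 10*(-113 + 8176) = 10*8063 = 80630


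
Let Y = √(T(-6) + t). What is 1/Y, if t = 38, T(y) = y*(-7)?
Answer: √5/20 ≈ 0.11180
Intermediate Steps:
T(y) = -7*y
Y = 4*√5 (Y = √(-7*(-6) + 38) = √(42 + 38) = √80 = 4*√5 ≈ 8.9443)
1/Y = 1/(4*√5) = √5/20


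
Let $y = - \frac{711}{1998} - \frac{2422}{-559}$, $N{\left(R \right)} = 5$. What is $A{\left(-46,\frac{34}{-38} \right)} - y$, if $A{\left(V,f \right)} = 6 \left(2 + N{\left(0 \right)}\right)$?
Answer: $\frac{4718593}{124098} \approx 38.023$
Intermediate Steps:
$y = \frac{493523}{124098}$ ($y = \left(-711\right) \frac{1}{1998} - - \frac{2422}{559} = - \frac{79}{222} + \frac{2422}{559} = \frac{493523}{124098} \approx 3.9769$)
$A{\left(V,f \right)} = 42$ ($A{\left(V,f \right)} = 6 \left(2 + 5\right) = 6 \cdot 7 = 42$)
$A{\left(-46,\frac{34}{-38} \right)} - y = 42 - \frac{493523}{124098} = \frac{4718593}{124098}$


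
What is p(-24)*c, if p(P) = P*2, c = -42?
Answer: 2016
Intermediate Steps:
p(P) = 2*P
p(-24)*c = (2*(-24))*(-42) = -48*(-42) = 2016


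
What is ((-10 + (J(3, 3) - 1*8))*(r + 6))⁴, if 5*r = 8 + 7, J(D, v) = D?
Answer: 332150625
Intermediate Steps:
r = 3 (r = (8 + 7)/5 = (⅕)*15 = 3)
((-10 + (J(3, 3) - 1*8))*(r + 6))⁴ = ((-10 + (3 - 1*8))*(3 + 6))⁴ = ((-10 + (3 - 8))*9)⁴ = ((-10 - 5)*9)⁴ = (-15*9)⁴ = (-135)⁴ = 332150625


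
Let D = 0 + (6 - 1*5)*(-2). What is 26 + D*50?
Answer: -74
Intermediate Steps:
D = -2 (D = 0 + (6 - 5)*(-2) = 0 + 1*(-2) = 0 - 2 = -2)
26 + D*50 = 26 - 2*50 = 26 - 100 = -74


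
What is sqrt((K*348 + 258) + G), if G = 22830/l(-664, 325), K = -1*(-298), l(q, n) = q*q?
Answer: 3*sqrt(5092939198)/664 ≈ 322.43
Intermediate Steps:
l(q, n) = q**2
K = 298
G = 11415/220448 (G = 22830/((-664)**2) = 22830/440896 = 22830*(1/440896) = 11415/220448 ≈ 0.051781)
sqrt((K*348 + 258) + G) = sqrt((298*348 + 258) + 11415/220448) = sqrt((103704 + 258) + 11415/220448) = sqrt(103962 + 11415/220448) = sqrt(22918226391/220448) = 3*sqrt(5092939198)/664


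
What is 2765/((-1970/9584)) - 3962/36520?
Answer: -48388952017/3597220 ≈ -13452.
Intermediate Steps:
2765/((-1970/9584)) - 3962/36520 = 2765/((-1970*1/9584)) - 3962*1/36520 = 2765/(-985/4792) - 1981/18260 = 2765*(-4792/985) - 1981/18260 = -2649976/197 - 1981/18260 = -48388952017/3597220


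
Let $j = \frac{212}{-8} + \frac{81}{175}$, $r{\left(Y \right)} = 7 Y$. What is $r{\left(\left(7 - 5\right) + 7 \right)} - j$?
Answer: $\frac{31163}{350} \approx 89.037$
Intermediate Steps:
$j = - \frac{9113}{350}$ ($j = 212 \left(- \frac{1}{8}\right) + 81 \cdot \frac{1}{175} = - \frac{53}{2} + \frac{81}{175} = - \frac{9113}{350} \approx -26.037$)
$r{\left(\left(7 - 5\right) + 7 \right)} - j = 7 \left(\left(7 - 5\right) + 7\right) - - \frac{9113}{350} = 7 \left(2 + 7\right) + \frac{9113}{350} = 7 \cdot 9 + \frac{9113}{350} = 63 + \frac{9113}{350} = \frac{31163}{350}$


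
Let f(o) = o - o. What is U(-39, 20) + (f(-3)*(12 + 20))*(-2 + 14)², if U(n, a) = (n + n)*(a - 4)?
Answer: -1248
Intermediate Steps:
f(o) = 0
U(n, a) = 2*n*(-4 + a) (U(n, a) = (2*n)*(-4 + a) = 2*n*(-4 + a))
U(-39, 20) + (f(-3)*(12 + 20))*(-2 + 14)² = 2*(-39)*(-4 + 20) + (0*(12 + 20))*(-2 + 14)² = 2*(-39)*16 + (0*32)*12² = -1248 + 0*144 = -1248 + 0 = -1248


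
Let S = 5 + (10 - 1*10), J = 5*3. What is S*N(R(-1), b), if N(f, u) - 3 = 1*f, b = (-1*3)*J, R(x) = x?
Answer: 10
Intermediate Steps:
J = 15
S = 5 (S = 5 + (10 - 10) = 5 + 0 = 5)
b = -45 (b = -1*3*15 = -3*15 = -45)
N(f, u) = 3 + f (N(f, u) = 3 + 1*f = 3 + f)
S*N(R(-1), b) = 5*(3 - 1) = 5*2 = 10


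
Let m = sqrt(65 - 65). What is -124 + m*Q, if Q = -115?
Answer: -124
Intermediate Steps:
m = 0 (m = sqrt(0) = 0)
-124 + m*Q = -124 + 0*(-115) = -124 + 0 = -124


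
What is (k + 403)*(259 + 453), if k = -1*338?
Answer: 46280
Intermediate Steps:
k = -338
(k + 403)*(259 + 453) = (-338 + 403)*(259 + 453) = 65*712 = 46280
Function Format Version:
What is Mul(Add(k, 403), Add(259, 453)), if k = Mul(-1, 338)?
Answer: 46280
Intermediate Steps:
k = -338
Mul(Add(k, 403), Add(259, 453)) = Mul(Add(-338, 403), Add(259, 453)) = Mul(65, 712) = 46280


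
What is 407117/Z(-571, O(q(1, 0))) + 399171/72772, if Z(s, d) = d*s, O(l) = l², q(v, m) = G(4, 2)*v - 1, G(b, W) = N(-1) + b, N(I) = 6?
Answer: -11164660403/3365777772 ≈ -3.3171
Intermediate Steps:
G(b, W) = 6 + b
q(v, m) = -1 + 10*v (q(v, m) = (6 + 4)*v - 1 = 10*v - 1 = -1 + 10*v)
407117/Z(-571, O(q(1, 0))) + 399171/72772 = 407117/(((-1 + 10*1)²*(-571))) + 399171/72772 = 407117/(((-1 + 10)²*(-571))) + 399171*(1/72772) = 407117/((9²*(-571))) + 399171/72772 = 407117/((81*(-571))) + 399171/72772 = 407117/(-46251) + 399171/72772 = 407117*(-1/46251) + 399171/72772 = -407117/46251 + 399171/72772 = -11164660403/3365777772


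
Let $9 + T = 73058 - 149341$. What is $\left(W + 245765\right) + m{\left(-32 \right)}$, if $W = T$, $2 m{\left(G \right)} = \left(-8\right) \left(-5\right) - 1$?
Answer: $\frac{338985}{2} \approx 1.6949 \cdot 10^{5}$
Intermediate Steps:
$m{\left(G \right)} = \frac{39}{2}$ ($m{\left(G \right)} = \frac{\left(-8\right) \left(-5\right) - 1}{2} = \frac{40 - 1}{2} = \frac{1}{2} \cdot 39 = \frac{39}{2}$)
$T = -76292$ ($T = -9 + \left(73058 - 149341\right) = -9 - 76283 = -76292$)
$W = -76292$
$\left(W + 245765\right) + m{\left(-32 \right)} = \left(-76292 + 245765\right) + \frac{39}{2} = 169473 + \frac{39}{2} = \frac{338985}{2}$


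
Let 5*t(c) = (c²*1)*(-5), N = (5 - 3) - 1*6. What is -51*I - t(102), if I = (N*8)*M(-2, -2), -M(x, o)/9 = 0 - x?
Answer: -18972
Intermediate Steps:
N = -4 (N = 2 - 6 = -4)
M(x, o) = 9*x (M(x, o) = -9*(0 - x) = -(-9)*x = 9*x)
I = 576 (I = (-4*8)*(9*(-2)) = -32*(-18) = 576)
t(c) = -c² (t(c) = ((c²*1)*(-5))/5 = (c²*(-5))/5 = (-5*c²)/5 = -c²)
-51*I - t(102) = -51*576 - (-1)*102² = -29376 - (-1)*10404 = -29376 - 1*(-10404) = -29376 + 10404 = -18972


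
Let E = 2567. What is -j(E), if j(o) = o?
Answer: -2567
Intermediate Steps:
-j(E) = -1*2567 = -2567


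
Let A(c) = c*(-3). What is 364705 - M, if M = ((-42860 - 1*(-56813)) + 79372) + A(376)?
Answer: 272508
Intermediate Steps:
A(c) = -3*c
M = 92197 (M = ((-42860 - 1*(-56813)) + 79372) - 3*376 = ((-42860 + 56813) + 79372) - 1128 = (13953 + 79372) - 1128 = 93325 - 1128 = 92197)
364705 - M = 364705 - 1*92197 = 364705 - 92197 = 272508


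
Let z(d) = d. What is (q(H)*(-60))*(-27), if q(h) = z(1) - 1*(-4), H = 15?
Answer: 8100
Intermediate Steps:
q(h) = 5 (q(h) = 1 - 1*(-4) = 1 + 4 = 5)
(q(H)*(-60))*(-27) = (5*(-60))*(-27) = -300*(-27) = 8100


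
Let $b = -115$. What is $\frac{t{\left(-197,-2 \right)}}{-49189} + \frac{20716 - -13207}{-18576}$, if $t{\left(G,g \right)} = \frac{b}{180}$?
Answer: $- \frac{1668626579}{913734864} \approx -1.8262$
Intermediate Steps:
$t{\left(G,g \right)} = - \frac{23}{36}$ ($t{\left(G,g \right)} = - \frac{115}{180} = \left(-115\right) \frac{1}{180} = - \frac{23}{36}$)
$\frac{t{\left(-197,-2 \right)}}{-49189} + \frac{20716 - -13207}{-18576} = - \frac{23}{36 \left(-49189\right)} + \frac{20716 - -13207}{-18576} = \left(- \frac{23}{36}\right) \left(- \frac{1}{49189}\right) + \left(20716 + 13207\right) \left(- \frac{1}{18576}\right) = \frac{23}{1770804} + 33923 \left(- \frac{1}{18576}\right) = \frac{23}{1770804} - \frac{33923}{18576} = - \frac{1668626579}{913734864}$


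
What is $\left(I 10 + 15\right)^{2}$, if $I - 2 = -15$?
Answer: $13225$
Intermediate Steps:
$I = -13$ ($I = 2 - 15 = -13$)
$\left(I 10 + 15\right)^{2} = \left(\left(-13\right) 10 + 15\right)^{2} = \left(-130 + 15\right)^{2} = \left(-115\right)^{2} = 13225$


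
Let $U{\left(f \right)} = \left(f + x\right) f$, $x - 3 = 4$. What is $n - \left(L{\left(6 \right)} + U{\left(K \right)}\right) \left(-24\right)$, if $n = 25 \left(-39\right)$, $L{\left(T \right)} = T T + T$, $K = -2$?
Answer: $-207$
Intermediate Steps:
$x = 7$ ($x = 3 + 4 = 7$)
$U{\left(f \right)} = f \left(7 + f\right)$ ($U{\left(f \right)} = \left(f + 7\right) f = \left(7 + f\right) f = f \left(7 + f\right)$)
$L{\left(T \right)} = T + T^{2}$ ($L{\left(T \right)} = T^{2} + T = T + T^{2}$)
$n = -975$
$n - \left(L{\left(6 \right)} + U{\left(K \right)}\right) \left(-24\right) = -975 - \left(6 \left(1 + 6\right) - 2 \left(7 - 2\right)\right) \left(-24\right) = -975 - \left(6 \cdot 7 - 10\right) \left(-24\right) = -975 - \left(42 - 10\right) \left(-24\right) = -975 - 32 \left(-24\right) = -975 - -768 = -975 + 768 = -207$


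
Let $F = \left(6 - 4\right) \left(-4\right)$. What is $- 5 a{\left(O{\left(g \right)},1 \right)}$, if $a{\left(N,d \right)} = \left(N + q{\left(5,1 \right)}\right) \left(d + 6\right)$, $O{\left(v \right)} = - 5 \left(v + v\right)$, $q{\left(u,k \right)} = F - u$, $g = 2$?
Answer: $1155$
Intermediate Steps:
$F = -8$ ($F = 2 \left(-4\right) = -8$)
$q{\left(u,k \right)} = -8 - u$
$O{\left(v \right)} = - 10 v$ ($O{\left(v \right)} = - 5 \cdot 2 v = - 10 v$)
$a{\left(N,d \right)} = \left(-13 + N\right) \left(6 + d\right)$ ($a{\left(N,d \right)} = \left(N - 13\right) \left(d + 6\right) = \left(N - 13\right) \left(6 + d\right) = \left(-13 + N\right) \left(6 + d\right)$)
$- 5 a{\left(O{\left(g \right)},1 \right)} = - 5 \left(-78 - 13 + 6 \left(\left(-10\right) 2\right) + \left(-10\right) 2 \cdot 1\right) = - 5 \left(-78 - 13 + 6 \left(-20\right) - 20\right) = - 5 \left(-78 - 13 - 120 - 20\right) = \left(-5\right) \left(-231\right) = 1155$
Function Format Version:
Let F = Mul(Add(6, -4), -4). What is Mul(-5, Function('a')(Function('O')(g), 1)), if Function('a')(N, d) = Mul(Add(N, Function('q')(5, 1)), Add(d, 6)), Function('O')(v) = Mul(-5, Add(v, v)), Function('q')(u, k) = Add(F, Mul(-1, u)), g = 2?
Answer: 1155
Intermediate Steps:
F = -8 (F = Mul(2, -4) = -8)
Function('q')(u, k) = Add(-8, Mul(-1, u))
Function('O')(v) = Mul(-10, v) (Function('O')(v) = Mul(-5, Mul(2, v)) = Mul(-10, v))
Function('a')(N, d) = Mul(Add(-13, N), Add(6, d)) (Function('a')(N, d) = Mul(Add(N, Add(-8, Mul(-1, 5))), Add(d, 6)) = Mul(Add(N, Add(-8, -5)), Add(6, d)) = Mul(Add(N, -13), Add(6, d)) = Mul(Add(-13, N), Add(6, d)))
Mul(-5, Function('a')(Function('O')(g), 1)) = Mul(-5, Add(-78, Mul(-13, 1), Mul(6, Mul(-10, 2)), Mul(Mul(-10, 2), 1))) = Mul(-5, Add(-78, -13, Mul(6, -20), Mul(-20, 1))) = Mul(-5, Add(-78, -13, -120, -20)) = Mul(-5, -231) = 1155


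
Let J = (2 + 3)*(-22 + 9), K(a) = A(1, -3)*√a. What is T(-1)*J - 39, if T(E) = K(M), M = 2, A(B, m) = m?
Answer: -39 + 195*√2 ≈ 236.77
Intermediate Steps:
K(a) = -3*√a
T(E) = -3*√2
J = -65 (J = 5*(-13) = -65)
T(-1)*J - 39 = -3*√2*(-65) - 39 = 195*√2 - 39 = -39 + 195*√2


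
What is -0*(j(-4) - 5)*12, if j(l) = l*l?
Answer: 0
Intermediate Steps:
j(l) = l²
-0*(j(-4) - 5)*12 = -0*((-4)² - 5)*12 = -0*(16 - 5)*12 = -0*11*12 = -26*0*12 = 0*12 = 0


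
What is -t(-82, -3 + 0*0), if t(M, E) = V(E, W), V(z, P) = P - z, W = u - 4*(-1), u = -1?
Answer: -6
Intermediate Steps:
W = 3 (W = -1 - 4*(-1) = -1 + 4 = 3)
t(M, E) = 3 - E
-t(-82, -3 + 0*0) = -(3 - (-3 + 0*0)) = -(3 - (-3 + 0)) = -(3 - 1*(-3)) = -(3 + 3) = -1*6 = -6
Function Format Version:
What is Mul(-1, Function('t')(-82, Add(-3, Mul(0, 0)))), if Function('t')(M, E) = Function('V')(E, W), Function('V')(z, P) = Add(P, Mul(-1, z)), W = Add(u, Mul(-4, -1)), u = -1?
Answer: -6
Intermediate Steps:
W = 3 (W = Add(-1, Mul(-4, -1)) = Add(-1, 4) = 3)
Function('t')(M, E) = Add(3, Mul(-1, E))
Mul(-1, Function('t')(-82, Add(-3, Mul(0, 0)))) = Mul(-1, Add(3, Mul(-1, Add(-3, Mul(0, 0))))) = Mul(-1, Add(3, Mul(-1, Add(-3, 0)))) = Mul(-1, Add(3, Mul(-1, -3))) = Mul(-1, Add(3, 3)) = Mul(-1, 6) = -6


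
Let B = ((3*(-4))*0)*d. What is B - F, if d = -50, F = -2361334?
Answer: 2361334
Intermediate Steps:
B = 0 (B = ((3*(-4))*0)*(-50) = -12*0*(-50) = 0*(-50) = 0)
B - F = 0 - 1*(-2361334) = 0 + 2361334 = 2361334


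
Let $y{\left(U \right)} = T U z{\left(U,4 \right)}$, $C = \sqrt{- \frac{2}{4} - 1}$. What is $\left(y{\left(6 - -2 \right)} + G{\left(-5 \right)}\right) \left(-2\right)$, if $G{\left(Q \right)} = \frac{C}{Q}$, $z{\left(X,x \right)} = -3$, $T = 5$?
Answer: $240 + \frac{i \sqrt{6}}{5} \approx 240.0 + 0.4899 i$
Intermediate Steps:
$C = \frac{i \sqrt{6}}{2}$ ($C = \sqrt{\left(-2\right) \frac{1}{4} - 1} = \sqrt{- \frac{1}{2} - 1} = \sqrt{- \frac{3}{2}} = \frac{i \sqrt{6}}{2} \approx 1.2247 i$)
$G{\left(Q \right)} = \frac{i \sqrt{6}}{2 Q}$ ($G{\left(Q \right)} = \frac{\frac{1}{2} i \sqrt{6}}{Q} = \frac{i \sqrt{6}}{2 Q}$)
$y{\left(U \right)} = - 15 U$ ($y{\left(U \right)} = 5 U \left(-3\right) = - 15 U$)
$\left(y{\left(6 - -2 \right)} + G{\left(-5 \right)}\right) \left(-2\right) = \left(- 15 \left(6 - -2\right) + \frac{i \sqrt{6}}{2 \left(-5\right)}\right) \left(-2\right) = \left(- 15 \left(6 + 2\right) + \frac{1}{2} i \sqrt{6} \left(- \frac{1}{5}\right)\right) \left(-2\right) = \left(\left(-15\right) 8 - \frac{i \sqrt{6}}{10}\right) \left(-2\right) = \left(-120 - \frac{i \sqrt{6}}{10}\right) \left(-2\right) = 240 + \frac{i \sqrt{6}}{5}$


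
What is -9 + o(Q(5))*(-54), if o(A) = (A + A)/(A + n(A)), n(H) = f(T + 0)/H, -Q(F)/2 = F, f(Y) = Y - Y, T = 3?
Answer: -117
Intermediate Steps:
f(Y) = 0
Q(F) = -2*F
n(H) = 0 (n(H) = 0/H = 0)
o(A) = 2 (o(A) = (A + A)/(A + 0) = (2*A)/A = 2)
-9 + o(Q(5))*(-54) = -9 + 2*(-54) = -9 - 108 = -117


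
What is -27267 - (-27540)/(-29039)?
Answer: -791833953/29039 ≈ -27268.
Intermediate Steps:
-27267 - (-27540)/(-29039) = -27267 - (-27540)*(-1)/29039 = -27267 - 1*27540/29039 = -27267 - 27540/29039 = -791833953/29039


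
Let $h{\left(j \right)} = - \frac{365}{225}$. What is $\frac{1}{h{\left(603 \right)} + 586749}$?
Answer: $\frac{45}{26403632} \approx 1.7043 \cdot 10^{-6}$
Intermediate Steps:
$h{\left(j \right)} = - \frac{73}{45}$ ($h{\left(j \right)} = \left(-365\right) \frac{1}{225} = - \frac{73}{45}$)
$\frac{1}{h{\left(603 \right)} + 586749} = \frac{1}{- \frac{73}{45} + 586749} = \frac{1}{\frac{26403632}{45}} = \frac{45}{26403632}$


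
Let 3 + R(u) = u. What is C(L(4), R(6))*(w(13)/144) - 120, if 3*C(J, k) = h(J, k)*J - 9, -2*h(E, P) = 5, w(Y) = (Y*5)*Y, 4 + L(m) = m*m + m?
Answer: -93245/432 ≈ -215.84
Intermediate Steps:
L(m) = -4 + m + m² (L(m) = -4 + (m*m + m) = -4 + (m² + m) = -4 + (m + m²) = -4 + m + m²)
w(Y) = 5*Y² (w(Y) = (5*Y)*Y = 5*Y²)
h(E, P) = -5/2 (h(E, P) = -½*5 = -5/2)
R(u) = -3 + u
C(J, k) = -3 - 5*J/6 (C(J, k) = (-5*J/2 - 9)/3 = (-9 - 5*J/2)/3 = -3 - 5*J/6)
C(L(4), R(6))*(w(13)/144) - 120 = (-3 - 5*(-4 + 4 + 4²)/6)*((5*13²)/144) - 120 = (-3 - 5*(-4 + 4 + 16)/6)*((5*169)*(1/144)) - 120 = (-3 - ⅚*16)*(845*(1/144)) - 120 = (-3 - 40/3)*(845/144) - 120 = -49/3*845/144 - 120 = -41405/432 - 120 = -93245/432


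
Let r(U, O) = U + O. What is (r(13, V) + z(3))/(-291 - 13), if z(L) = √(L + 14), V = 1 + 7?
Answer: -21/304 - √17/304 ≈ -0.082642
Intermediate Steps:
V = 8
z(L) = √(14 + L)
r(U, O) = O + U
(r(13, V) + z(3))/(-291 - 13) = ((8 + 13) + √(14 + 3))/(-291 - 13) = (21 + √17)/(-304) = (21 + √17)*(-1/304) = -21/304 - √17/304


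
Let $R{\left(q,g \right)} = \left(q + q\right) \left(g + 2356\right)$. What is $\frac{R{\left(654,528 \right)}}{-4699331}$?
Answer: $- \frac{538896}{671333} \approx -0.80272$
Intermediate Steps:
$R{\left(q,g \right)} = 2 q \left(2356 + g\right)$
$\frac{R{\left(654,528 \right)}}{-4699331} = \frac{2 \cdot 654 \left(2356 + 528\right)}{-4699331} = 2 \cdot 654 \cdot 2884 \left(- \frac{1}{4699331}\right) = 3772272 \left(- \frac{1}{4699331}\right) = - \frac{538896}{671333}$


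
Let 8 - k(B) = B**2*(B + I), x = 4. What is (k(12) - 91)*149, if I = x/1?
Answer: -355663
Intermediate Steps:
I = 4 (I = 4/1 = 4*1 = 4)
k(B) = 8 - B**2*(4 + B) (k(B) = 8 - B**2*(B + 4) = 8 - B**2*(4 + B))
(k(12) - 91)*149 = ((8 - 1*12**3 - 4*12**2) - 91)*149 = ((8 - 1*1728 - 4*144) - 91)*149 = ((8 - 1728 - 576) - 91)*149 = (-2296 - 91)*149 = -2387*149 = -355663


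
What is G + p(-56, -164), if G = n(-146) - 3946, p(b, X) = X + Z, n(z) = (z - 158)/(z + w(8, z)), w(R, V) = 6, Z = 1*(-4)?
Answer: -143914/35 ≈ -4111.8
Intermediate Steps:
Z = -4
n(z) = (-158 + z)/(6 + z) (n(z) = (z - 158)/(z + 6) = (-158 + z)/(6 + z))
p(b, X) = -4 + X (p(b, X) = X - 4 = -4 + X)
G = -138034/35 (G = (-158 - 146)/(6 - 146) - 3946 = -304/(-140) - 3946 = -1/140*(-304) - 3946 = 76/35 - 3946 = -138034/35 ≈ -3943.8)
G + p(-56, -164) = -138034/35 + (-4 - 164) = -138034/35 - 168 = -143914/35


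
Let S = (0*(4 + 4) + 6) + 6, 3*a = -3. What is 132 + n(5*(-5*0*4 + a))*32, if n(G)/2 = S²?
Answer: 9348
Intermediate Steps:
a = -1 (a = (⅓)*(-3) = -1)
S = 12 (S = (0*8 + 6) + 6 = (0 + 6) + 6 = 6 + 6 = 12)
n(G) = 288 (n(G) = 2*12² = 2*144 = 288)
132 + n(5*(-5*0*4 + a))*32 = 132 + 288*32 = 132 + 9216 = 9348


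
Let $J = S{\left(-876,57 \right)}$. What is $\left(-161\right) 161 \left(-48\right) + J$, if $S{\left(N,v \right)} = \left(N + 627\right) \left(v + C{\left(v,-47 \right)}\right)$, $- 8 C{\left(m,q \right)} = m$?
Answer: $\frac{9854313}{8} \approx 1.2318 \cdot 10^{6}$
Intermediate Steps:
$C{\left(m,q \right)} = - \frac{m}{8}$
$S{\left(N,v \right)} = \frac{7 v \left(627 + N\right)}{8}$ ($S{\left(N,v \right)} = \left(N + 627\right) \left(v - \frac{v}{8}\right) = \left(627 + N\right) \frac{7 v}{8} = \frac{7 v \left(627 + N\right)}{8}$)
$J = - \frac{99351}{8}$ ($J = \frac{7}{8} \cdot 57 \left(627 - 876\right) = \frac{7}{8} \cdot 57 \left(-249\right) = - \frac{99351}{8} \approx -12419.0$)
$\left(-161\right) 161 \left(-48\right) + J = \left(-161\right) 161 \left(-48\right) - \frac{99351}{8} = \left(-25921\right) \left(-48\right) - \frac{99351}{8} = 1244208 - \frac{99351}{8} = \frac{9854313}{8}$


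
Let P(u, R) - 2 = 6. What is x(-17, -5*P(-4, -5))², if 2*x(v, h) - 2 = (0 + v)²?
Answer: 84681/4 ≈ 21170.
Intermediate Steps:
P(u, R) = 8 (P(u, R) = 2 + 6 = 8)
x(v, h) = 1 + v²/2 (x(v, h) = 1 + (0 + v)²/2 = 1 + v²/2)
x(-17, -5*P(-4, -5))² = (1 + (½)*(-17)²)² = (1 + (½)*289)² = (1 + 289/2)² = (291/2)² = 84681/4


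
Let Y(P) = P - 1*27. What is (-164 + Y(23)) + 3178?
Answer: 3010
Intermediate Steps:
Y(P) = -27 + P (Y(P) = P - 27 = -27 + P)
(-164 + Y(23)) + 3178 = (-164 + (-27 + 23)) + 3178 = (-164 - 4) + 3178 = -168 + 3178 = 3010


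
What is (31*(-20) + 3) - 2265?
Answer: -2882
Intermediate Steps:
(31*(-20) + 3) - 2265 = (-620 + 3) - 2265 = -617 - 2265 = -2882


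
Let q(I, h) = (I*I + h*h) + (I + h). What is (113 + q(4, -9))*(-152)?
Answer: -31160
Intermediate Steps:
q(I, h) = I + h + I² + h² (q(I, h) = (I² + h²) + (I + h) = I + h + I² + h²)
(113 + q(4, -9))*(-152) = (113 + (4 - 9 + 4² + (-9)²))*(-152) = (113 + (4 - 9 + 16 + 81))*(-152) = (113 + 92)*(-152) = 205*(-152) = -31160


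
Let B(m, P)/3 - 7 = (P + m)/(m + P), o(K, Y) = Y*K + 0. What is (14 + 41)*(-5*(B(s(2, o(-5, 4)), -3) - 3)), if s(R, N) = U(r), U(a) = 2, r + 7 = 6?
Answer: -5775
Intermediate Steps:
r = -1 (r = -7 + 6 = -1)
o(K, Y) = K*Y (o(K, Y) = K*Y + 0 = K*Y)
s(R, N) = 2
B(m, P) = 24 (B(m, P) = 21 + 3*((P + m)/(m + P)) = 21 + 3*((P + m)/(P + m)) = 21 + 3*1 = 21 + 3 = 24)
(14 + 41)*(-5*(B(s(2, o(-5, 4)), -3) - 3)) = (14 + 41)*(-5*(24 - 3)) = 55*(-5*21) = 55*(-105) = -5775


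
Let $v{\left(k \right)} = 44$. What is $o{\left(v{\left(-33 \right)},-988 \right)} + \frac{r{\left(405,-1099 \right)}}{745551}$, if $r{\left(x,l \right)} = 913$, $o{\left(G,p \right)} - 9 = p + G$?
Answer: $- \frac{697089272}{745551} \approx -935.0$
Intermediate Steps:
$o{\left(G,p \right)} = 9 + G + p$ ($o{\left(G,p \right)} = 9 + \left(p + G\right) = 9 + \left(G + p\right) = 9 + G + p$)
$o{\left(v{\left(-33 \right)},-988 \right)} + \frac{r{\left(405,-1099 \right)}}{745551} = \left(9 + 44 - 988\right) + \frac{913}{745551} = -935 + 913 \cdot \frac{1}{745551} = -935 + \frac{913}{745551} = - \frac{697089272}{745551}$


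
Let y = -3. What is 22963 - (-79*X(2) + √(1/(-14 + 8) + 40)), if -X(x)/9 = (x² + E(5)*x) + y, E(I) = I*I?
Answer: -13298 - √1434/6 ≈ -13304.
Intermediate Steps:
E(I) = I²
X(x) = 27 - 225*x - 9*x² (X(x) = -9*((x² + 5²*x) - 3) = -9*((x² + 25*x) - 3) = -9*(-3 + x² + 25*x) = 27 - 225*x - 9*x²)
22963 - (-79*X(2) + √(1/(-14 + 8) + 40)) = 22963 - (-79*(27 - 225*2 - 9*2²) + √(1/(-14 + 8) + 40)) = 22963 - (-79*(27 - 450 - 9*4) + √(1/(-6) + 40)) = 22963 - (-79*(27 - 450 - 36) + √(-⅙ + 40)) = 22963 - (-79*(-459) + √(239/6)) = 22963 - (36261 + √1434/6) = 22963 + (-36261 - √1434/6) = -13298 - √1434/6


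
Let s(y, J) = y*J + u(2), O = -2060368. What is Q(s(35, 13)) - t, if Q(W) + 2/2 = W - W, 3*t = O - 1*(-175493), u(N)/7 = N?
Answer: 1884872/3 ≈ 6.2829e+5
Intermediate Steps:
u(N) = 7*N
t = -1884875/3 (t = (-2060368 - 1*(-175493))/3 = (-2060368 + 175493)/3 = (⅓)*(-1884875) = -1884875/3 ≈ -6.2829e+5)
s(y, J) = 14 + J*y (s(y, J) = y*J + 7*2 = J*y + 14 = 14 + J*y)
Q(W) = -1 (Q(W) = -1 + (W - W) = -1 + 0 = -1)
Q(s(35, 13)) - t = -1 - 1*(-1884875/3) = -1 + 1884875/3 = 1884872/3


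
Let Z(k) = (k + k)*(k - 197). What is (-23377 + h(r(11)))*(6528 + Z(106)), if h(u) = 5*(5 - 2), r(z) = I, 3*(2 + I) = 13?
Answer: 298192568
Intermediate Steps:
I = 7/3 (I = -2 + (⅓)*13 = -2 + 13/3 = 7/3 ≈ 2.3333)
r(z) = 7/3
Z(k) = 2*k*(-197 + k) (Z(k) = (2*k)*(-197 + k) = 2*k*(-197 + k))
h(u) = 15 (h(u) = 5*3 = 15)
(-23377 + h(r(11)))*(6528 + Z(106)) = (-23377 + 15)*(6528 + 2*106*(-197 + 106)) = -23362*(6528 + 2*106*(-91)) = -23362*(6528 - 19292) = -23362*(-12764) = 298192568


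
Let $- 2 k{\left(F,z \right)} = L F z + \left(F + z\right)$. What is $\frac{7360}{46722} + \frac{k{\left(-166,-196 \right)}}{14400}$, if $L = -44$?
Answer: $\frac{5592945751}{112132800} \approx 49.878$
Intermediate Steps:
$k{\left(F,z \right)} = - \frac{F}{2} - \frac{z}{2} + 22 F z$ ($k{\left(F,z \right)} = - \frac{- 44 F z + \left(F + z\right)}{2} = - \frac{F + z - 44 F z}{2} = - \frac{F}{2} - \frac{z}{2} + 22 F z$)
$\frac{7360}{46722} + \frac{k{\left(-166,-196 \right)}}{14400} = \frac{7360}{46722} + \frac{\left(- \frac{1}{2}\right) \left(-166\right) - -98 + 22 \left(-166\right) \left(-196\right)}{14400} = 7360 \cdot \frac{1}{46722} + \left(83 + 98 + 715792\right) \frac{1}{14400} = \frac{3680}{23361} + 715973 \cdot \frac{1}{14400} = \frac{3680}{23361} + \frac{715973}{14400} = \frac{5592945751}{112132800}$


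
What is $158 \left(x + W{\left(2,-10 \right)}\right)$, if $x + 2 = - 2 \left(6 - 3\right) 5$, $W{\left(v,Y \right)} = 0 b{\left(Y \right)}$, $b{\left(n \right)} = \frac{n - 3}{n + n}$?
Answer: $-5056$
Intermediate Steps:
$b{\left(n \right)} = \frac{-3 + n}{2 n}$
$W{\left(v,Y \right)} = 0$ ($W{\left(v,Y \right)} = 0 \frac{-3 + Y}{2 Y} = 0$)
$x = -32$ ($x = -2 + - 2 \left(6 - 3\right) 5 = -2 + \left(-2\right) 3 \cdot 5 = -2 - 30 = -32$)
$158 \left(x + W{\left(2,-10 \right)}\right) = 158 \left(-32 + 0\right) = 158 \left(-32\right) = -5056$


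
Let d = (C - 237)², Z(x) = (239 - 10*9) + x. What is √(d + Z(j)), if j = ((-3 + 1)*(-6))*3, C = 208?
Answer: 3*√114 ≈ 32.031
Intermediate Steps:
j = 36 (j = -2*(-6)*3 = 12*3 = 36)
Z(x) = 149 + x (Z(x) = (239 - 90) + x = 149 + x)
d = 841 (d = (208 - 237)² = (-29)² = 841)
√(d + Z(j)) = √(841 + (149 + 36)) = √(841 + 185) = √1026 = 3*√114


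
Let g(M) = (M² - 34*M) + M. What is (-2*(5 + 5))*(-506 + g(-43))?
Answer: -55240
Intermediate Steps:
g(M) = M² - 33*M
(-2*(5 + 5))*(-506 + g(-43)) = (-2*(5 + 5))*(-506 - 43*(-33 - 43)) = (-2*10)*(-506 - 43*(-76)) = -20*(-506 + 3268) = -20*2762 = -55240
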